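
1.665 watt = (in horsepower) 0.002233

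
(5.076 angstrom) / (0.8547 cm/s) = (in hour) 1.65e-11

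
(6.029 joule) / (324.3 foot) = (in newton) 0.06099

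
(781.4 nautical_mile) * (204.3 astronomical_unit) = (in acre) 1.093e+16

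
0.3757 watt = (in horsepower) 0.0005038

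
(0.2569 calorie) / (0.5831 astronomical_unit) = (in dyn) 1.232e-06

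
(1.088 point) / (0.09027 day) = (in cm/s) 4.921e-06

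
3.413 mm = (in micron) 3413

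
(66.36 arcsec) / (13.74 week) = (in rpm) 3.697e-10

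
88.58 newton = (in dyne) 8.858e+06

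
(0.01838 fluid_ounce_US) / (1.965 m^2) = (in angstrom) 2766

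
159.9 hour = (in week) 0.9518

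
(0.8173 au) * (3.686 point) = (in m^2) 1.59e+08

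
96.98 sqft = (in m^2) 9.01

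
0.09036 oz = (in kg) 0.002562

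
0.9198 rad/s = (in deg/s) 52.7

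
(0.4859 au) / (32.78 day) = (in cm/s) 2.567e+06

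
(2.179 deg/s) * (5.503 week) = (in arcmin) 4.351e+08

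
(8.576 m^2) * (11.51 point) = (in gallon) 9.199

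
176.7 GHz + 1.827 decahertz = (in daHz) 1.767e+10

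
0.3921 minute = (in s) 23.53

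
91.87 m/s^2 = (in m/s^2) 91.87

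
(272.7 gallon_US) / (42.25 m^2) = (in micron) 2.443e+04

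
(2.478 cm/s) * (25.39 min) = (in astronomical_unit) 2.523e-10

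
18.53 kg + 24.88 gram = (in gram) 1.855e+04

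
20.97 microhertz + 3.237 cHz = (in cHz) 3.239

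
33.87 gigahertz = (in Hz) 3.387e+10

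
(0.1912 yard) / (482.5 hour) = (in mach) 2.956e-10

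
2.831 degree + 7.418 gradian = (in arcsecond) 3.423e+04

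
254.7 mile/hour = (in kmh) 409.9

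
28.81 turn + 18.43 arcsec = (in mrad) 1.81e+05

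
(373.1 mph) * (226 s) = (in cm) 3.769e+06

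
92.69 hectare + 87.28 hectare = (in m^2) 1.8e+06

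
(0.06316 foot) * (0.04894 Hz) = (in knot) 0.001831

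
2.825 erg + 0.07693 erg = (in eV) 1.811e+12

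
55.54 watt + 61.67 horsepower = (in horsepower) 61.74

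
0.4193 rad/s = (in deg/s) 24.02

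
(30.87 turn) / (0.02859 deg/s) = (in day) 4.499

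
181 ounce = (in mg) 5.131e+06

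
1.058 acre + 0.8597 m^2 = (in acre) 1.058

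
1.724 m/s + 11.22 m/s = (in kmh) 46.6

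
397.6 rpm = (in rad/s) 41.64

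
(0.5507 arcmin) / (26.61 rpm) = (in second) 5.749e-05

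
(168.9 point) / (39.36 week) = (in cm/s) 2.503e-07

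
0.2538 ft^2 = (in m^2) 0.02358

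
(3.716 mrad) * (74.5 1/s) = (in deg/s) 15.86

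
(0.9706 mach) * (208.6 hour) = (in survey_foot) 8.143e+08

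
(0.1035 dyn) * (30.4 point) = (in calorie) 2.653e-09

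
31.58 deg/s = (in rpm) 5.263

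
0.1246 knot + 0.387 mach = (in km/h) 474.6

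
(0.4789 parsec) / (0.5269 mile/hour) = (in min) 1.046e+15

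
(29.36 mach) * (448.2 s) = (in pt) 1.27e+10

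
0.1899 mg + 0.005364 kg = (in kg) 0.005364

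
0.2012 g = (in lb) 0.0004436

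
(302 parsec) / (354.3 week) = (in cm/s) 4.349e+12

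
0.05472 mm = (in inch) 0.002154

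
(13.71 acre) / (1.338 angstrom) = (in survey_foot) 1.36e+15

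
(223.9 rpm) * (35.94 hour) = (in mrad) 3.034e+09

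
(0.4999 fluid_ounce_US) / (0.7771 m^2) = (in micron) 19.02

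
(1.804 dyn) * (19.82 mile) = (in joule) 0.5754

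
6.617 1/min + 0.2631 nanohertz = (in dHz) 1.103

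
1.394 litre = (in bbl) 0.008768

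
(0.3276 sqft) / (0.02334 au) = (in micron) 8.717e-06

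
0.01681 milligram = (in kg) 1.681e-08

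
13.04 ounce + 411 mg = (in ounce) 13.05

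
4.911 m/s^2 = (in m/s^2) 4.911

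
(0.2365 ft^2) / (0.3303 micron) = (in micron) 6.652e+10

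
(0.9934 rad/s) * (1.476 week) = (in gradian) 5.646e+07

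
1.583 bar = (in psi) 22.96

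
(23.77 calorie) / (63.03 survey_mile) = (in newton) 0.0009804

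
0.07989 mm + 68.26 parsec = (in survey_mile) 1.309e+15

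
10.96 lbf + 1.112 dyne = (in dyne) 4.875e+06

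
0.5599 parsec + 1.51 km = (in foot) 5.668e+16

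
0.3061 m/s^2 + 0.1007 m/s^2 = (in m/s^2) 0.4068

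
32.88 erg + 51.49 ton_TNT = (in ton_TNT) 51.49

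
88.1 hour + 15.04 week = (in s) 9.413e+06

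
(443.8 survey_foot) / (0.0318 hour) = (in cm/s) 118.2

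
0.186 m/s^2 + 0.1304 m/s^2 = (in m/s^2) 0.3164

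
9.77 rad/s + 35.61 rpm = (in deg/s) 773.4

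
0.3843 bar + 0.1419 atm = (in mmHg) 396.1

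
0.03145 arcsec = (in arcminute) 0.0005242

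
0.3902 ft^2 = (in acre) 8.958e-06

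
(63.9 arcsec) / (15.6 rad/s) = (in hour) 5.516e-09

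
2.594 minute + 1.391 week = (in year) 0.02668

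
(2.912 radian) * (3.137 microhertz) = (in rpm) 8.723e-05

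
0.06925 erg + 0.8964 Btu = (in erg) 9.458e+09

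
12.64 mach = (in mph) 9628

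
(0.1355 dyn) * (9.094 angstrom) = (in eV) 7691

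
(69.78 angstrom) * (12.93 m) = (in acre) 2.23e-11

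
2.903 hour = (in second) 1.045e+04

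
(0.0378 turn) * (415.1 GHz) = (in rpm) 9.414e+11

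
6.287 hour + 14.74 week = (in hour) 2483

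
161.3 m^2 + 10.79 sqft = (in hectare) 0.01623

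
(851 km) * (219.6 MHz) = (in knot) 3.633e+14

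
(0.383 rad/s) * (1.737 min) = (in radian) 39.92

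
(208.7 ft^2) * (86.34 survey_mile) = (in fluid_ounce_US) 9.11e+10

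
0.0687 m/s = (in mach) 0.0002018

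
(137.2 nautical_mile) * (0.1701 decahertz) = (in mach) 1269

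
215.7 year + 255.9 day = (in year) 216.4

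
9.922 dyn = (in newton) 9.922e-05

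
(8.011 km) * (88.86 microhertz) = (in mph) 1.592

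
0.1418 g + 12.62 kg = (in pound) 27.82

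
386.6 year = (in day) 1.411e+05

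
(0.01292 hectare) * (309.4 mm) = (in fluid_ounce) 1.352e+06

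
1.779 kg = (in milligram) 1.779e+06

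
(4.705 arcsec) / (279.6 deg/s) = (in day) 5.41e-11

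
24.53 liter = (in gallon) 6.48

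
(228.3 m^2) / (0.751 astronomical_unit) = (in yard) 2.222e-09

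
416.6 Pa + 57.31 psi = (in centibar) 395.6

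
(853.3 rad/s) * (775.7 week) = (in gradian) 2.549e+13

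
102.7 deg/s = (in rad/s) 1.792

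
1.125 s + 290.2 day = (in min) 4.179e+05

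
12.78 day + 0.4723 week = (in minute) 2.316e+04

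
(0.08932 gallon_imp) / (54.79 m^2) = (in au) 4.954e-17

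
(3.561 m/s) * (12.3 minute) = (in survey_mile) 1.633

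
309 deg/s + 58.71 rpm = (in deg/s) 661.3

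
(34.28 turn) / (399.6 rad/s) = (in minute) 0.008983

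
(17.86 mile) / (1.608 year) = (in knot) 0.001102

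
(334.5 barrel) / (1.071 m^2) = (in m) 49.66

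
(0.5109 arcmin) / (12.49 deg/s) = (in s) 0.0006817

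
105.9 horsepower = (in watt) 7.897e+04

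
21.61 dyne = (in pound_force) 4.858e-05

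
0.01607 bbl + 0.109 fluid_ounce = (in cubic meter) 0.002558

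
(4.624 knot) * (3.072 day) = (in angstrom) 6.314e+15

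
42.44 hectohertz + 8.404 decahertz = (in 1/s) 4328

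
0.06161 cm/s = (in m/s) 0.0006161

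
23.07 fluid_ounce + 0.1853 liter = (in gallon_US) 0.2292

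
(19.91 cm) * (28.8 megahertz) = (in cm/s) 5.734e+08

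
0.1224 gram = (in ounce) 0.004318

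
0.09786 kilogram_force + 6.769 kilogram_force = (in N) 67.34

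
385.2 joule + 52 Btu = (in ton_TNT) 1.32e-05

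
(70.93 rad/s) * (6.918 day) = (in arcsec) 8.745e+12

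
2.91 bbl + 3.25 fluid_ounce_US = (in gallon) 122.2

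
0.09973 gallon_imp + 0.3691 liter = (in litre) 0.8225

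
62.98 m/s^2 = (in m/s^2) 62.98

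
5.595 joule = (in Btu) 0.005303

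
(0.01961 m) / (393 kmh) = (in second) 0.0001796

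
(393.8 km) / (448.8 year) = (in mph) 6.224e-05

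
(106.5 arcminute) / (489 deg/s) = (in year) 1.151e-10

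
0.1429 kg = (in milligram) 1.429e+05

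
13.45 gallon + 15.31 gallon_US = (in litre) 108.9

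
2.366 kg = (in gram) 2366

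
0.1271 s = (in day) 1.471e-06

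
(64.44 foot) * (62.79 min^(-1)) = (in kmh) 74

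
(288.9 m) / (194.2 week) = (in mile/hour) 5.502e-06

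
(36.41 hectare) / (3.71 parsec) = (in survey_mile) 1.976e-15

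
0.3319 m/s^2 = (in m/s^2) 0.3319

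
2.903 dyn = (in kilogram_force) 2.96e-06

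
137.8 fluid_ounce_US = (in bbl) 0.02563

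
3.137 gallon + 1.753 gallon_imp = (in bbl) 0.1248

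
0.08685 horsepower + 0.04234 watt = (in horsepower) 0.08691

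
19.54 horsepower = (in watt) 1.457e+04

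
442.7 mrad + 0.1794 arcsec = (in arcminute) 1522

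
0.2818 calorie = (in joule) 1.179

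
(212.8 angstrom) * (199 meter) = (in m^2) 4.235e-06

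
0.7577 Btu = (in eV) 4.99e+21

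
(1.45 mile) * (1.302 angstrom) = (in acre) 7.508e-11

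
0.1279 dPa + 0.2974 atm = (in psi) 4.371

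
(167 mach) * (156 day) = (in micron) 7.664e+17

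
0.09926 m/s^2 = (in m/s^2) 0.09926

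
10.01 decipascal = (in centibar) 0.001001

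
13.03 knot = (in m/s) 6.703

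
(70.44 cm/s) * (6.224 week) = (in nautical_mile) 1432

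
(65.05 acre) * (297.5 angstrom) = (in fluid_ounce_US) 264.8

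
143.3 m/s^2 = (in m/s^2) 143.3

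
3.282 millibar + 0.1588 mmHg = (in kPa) 0.3494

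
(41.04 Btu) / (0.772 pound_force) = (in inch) 4.964e+05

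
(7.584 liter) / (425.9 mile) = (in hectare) 1.106e-12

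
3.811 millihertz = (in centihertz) 0.3811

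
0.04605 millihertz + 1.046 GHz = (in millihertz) 1.046e+12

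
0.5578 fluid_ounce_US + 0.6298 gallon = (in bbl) 0.0151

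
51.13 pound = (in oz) 818.1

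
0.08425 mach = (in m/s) 28.69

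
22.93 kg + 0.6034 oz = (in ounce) 809.4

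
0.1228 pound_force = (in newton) 0.5462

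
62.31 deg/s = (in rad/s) 1.088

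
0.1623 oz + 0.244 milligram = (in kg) 0.004601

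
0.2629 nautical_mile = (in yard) 532.5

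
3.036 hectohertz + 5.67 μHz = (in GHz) 3.036e-07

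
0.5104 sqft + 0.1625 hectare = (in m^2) 1625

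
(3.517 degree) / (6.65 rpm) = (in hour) 2.448e-05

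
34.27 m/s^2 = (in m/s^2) 34.27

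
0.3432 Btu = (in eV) 2.26e+21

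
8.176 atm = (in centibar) 828.4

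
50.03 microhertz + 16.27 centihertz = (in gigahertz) 1.628e-10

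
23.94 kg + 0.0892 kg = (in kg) 24.03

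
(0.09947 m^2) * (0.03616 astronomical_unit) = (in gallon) 1.421e+11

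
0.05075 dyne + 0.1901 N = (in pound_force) 0.04274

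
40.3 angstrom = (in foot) 1.322e-08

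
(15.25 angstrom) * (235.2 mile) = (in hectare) 5.772e-08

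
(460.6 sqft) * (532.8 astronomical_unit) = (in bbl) 2.145e+16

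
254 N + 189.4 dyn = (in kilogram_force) 25.9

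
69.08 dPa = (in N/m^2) 6.908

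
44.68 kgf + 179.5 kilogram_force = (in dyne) 2.198e+08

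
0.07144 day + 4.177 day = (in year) 0.01164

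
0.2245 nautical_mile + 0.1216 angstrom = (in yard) 454.7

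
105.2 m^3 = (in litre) 1.052e+05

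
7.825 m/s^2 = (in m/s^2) 7.825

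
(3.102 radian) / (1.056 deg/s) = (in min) 2.805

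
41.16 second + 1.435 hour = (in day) 0.06027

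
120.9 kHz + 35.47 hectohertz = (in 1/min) 7.467e+06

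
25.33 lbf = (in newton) 112.7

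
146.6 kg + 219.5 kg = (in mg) 3.661e+08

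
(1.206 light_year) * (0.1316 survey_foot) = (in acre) 1.131e+11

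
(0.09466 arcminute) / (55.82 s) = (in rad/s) 4.933e-07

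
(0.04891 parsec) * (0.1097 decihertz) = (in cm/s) 1.656e+15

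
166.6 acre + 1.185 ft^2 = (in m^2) 6.742e+05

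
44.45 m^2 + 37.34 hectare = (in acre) 92.28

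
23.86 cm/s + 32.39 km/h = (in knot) 17.95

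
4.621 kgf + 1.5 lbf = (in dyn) 5.199e+06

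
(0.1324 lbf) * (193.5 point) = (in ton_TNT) 9.609e-12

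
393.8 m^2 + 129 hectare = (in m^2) 1.29e+06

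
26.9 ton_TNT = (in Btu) 1.067e+08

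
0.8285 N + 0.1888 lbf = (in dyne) 1.668e+05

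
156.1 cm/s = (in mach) 0.004584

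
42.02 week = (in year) 0.8059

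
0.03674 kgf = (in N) 0.3603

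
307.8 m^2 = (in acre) 0.07606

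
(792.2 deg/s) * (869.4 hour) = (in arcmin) 1.488e+11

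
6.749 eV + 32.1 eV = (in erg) 6.224e-11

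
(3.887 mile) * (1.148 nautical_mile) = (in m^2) 1.33e+07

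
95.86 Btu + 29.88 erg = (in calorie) 2.417e+04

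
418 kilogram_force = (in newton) 4099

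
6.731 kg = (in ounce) 237.4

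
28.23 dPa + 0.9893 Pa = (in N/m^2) 3.812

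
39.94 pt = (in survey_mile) 8.755e-06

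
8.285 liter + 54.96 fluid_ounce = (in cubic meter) 0.00991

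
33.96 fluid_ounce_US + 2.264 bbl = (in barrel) 2.27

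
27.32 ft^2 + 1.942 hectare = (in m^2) 1.942e+04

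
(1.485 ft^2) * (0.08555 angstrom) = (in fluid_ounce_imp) 4.154e-08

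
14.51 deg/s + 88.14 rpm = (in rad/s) 9.483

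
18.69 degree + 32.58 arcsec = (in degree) 18.7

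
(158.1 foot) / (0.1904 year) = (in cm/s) 0.0008026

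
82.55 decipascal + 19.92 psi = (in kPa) 137.4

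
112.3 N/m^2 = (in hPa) 1.123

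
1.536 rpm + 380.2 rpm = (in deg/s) 2290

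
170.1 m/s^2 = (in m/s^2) 170.1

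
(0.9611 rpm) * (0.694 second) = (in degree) 4.002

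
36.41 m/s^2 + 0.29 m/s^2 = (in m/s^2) 36.7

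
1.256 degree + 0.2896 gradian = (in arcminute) 91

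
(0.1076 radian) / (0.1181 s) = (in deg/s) 52.2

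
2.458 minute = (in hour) 0.04097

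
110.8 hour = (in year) 0.01265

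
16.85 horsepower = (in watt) 1.257e+04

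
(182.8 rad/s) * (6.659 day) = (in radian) 1.052e+08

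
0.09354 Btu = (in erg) 9.869e+08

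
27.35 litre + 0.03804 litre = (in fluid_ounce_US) 926.1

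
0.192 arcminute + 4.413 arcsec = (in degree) 0.004426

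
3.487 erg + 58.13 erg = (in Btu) 5.84e-09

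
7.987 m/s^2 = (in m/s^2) 7.987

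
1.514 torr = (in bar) 0.002019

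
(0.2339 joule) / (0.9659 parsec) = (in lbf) 1.764e-18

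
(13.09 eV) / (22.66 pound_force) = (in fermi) 2.081e-05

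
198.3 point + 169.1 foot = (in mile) 0.03207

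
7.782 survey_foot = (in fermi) 2.372e+15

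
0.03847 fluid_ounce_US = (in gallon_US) 0.0003005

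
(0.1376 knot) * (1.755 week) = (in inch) 2.958e+06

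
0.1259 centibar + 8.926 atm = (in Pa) 9.046e+05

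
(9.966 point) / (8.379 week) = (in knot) 1.349e-09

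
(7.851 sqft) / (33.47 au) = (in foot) 4.779e-13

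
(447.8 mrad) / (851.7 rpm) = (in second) 0.005021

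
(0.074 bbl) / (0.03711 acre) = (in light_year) 8.281e-21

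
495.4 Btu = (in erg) 5.227e+12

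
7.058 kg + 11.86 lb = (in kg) 12.44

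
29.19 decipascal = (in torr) 0.02189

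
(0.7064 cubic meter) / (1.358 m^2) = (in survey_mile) 0.0003232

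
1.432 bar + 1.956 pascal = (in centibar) 143.2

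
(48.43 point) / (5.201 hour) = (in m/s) 9.125e-07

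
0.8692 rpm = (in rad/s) 0.09102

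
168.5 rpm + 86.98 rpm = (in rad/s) 26.75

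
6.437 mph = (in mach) 0.008451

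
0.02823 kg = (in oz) 0.9958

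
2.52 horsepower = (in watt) 1879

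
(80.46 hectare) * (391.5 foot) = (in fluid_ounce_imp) 3.379e+12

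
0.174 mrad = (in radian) 0.000174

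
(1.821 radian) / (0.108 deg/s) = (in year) 3.063e-05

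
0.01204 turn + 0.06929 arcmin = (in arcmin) 260.1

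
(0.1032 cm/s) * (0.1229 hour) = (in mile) 0.0002837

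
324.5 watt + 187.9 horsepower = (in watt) 1.404e+05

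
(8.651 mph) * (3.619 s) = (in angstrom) 1.4e+11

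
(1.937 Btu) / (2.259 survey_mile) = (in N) 0.5621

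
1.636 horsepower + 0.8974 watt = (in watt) 1221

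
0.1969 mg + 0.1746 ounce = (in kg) 0.00495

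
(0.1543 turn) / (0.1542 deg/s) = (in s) 360.2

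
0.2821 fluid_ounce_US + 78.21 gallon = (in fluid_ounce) 1.001e+04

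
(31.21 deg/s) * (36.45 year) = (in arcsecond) 1.292e+14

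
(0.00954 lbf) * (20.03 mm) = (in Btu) 8.056e-07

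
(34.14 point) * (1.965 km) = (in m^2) 23.67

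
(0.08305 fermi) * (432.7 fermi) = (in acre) 8.88e-33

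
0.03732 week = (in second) 2.257e+04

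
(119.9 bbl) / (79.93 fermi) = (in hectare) 2.385e+10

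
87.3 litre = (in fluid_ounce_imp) 3073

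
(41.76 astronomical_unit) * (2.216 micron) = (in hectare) 1384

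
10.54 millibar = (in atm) 0.0104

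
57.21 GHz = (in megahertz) 5.721e+04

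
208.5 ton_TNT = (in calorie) 2.085e+11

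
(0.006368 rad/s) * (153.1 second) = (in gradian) 62.07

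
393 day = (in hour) 9432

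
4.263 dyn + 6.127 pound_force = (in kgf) 2.779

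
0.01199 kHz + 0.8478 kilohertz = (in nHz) 8.598e+11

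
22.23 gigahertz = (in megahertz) 2.223e+04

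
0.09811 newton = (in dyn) 9811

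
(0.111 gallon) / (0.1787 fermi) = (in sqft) 2.531e+13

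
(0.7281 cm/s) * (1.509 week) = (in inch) 2.616e+05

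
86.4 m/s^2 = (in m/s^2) 86.4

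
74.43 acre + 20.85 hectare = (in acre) 126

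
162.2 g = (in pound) 0.3576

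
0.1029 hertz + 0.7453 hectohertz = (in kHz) 0.07463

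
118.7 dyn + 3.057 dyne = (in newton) 0.001218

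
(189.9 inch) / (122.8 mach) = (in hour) 3.204e-08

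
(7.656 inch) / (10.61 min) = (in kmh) 0.0011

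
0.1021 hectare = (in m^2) 1021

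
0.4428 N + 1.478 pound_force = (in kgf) 0.7156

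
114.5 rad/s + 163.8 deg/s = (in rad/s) 117.4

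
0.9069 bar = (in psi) 13.15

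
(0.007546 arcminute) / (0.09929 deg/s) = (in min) 2.111e-05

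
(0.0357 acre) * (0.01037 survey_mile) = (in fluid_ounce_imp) 8.486e+07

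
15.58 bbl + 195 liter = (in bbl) 16.81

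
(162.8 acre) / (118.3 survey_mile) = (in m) 3.46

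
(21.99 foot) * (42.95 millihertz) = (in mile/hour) 0.644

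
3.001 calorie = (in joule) 12.56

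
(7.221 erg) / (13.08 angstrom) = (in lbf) 124.1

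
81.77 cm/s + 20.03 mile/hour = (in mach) 0.0287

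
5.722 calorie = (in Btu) 0.02269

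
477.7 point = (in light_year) 1.781e-17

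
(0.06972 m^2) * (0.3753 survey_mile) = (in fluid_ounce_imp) 1.482e+06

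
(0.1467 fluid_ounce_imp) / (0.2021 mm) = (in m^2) 0.02062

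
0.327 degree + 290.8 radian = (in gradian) 1.851e+04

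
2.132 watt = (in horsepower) 0.002859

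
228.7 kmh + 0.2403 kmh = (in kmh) 228.9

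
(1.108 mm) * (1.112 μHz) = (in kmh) 4.436e-09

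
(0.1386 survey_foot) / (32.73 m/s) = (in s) 0.001291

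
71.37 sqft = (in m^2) 6.63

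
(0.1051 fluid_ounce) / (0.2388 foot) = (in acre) 1.055e-08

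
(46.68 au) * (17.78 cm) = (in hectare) 1.242e+08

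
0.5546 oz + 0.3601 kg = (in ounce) 13.26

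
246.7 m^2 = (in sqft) 2655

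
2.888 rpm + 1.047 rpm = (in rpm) 3.935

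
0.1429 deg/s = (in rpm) 0.02382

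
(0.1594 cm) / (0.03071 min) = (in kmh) 0.003114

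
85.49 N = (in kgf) 8.718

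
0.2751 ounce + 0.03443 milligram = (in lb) 0.01719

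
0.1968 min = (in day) 0.0001367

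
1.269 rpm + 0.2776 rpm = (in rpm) 1.547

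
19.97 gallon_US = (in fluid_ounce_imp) 2661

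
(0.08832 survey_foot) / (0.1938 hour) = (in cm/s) 0.003859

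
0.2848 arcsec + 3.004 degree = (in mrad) 52.43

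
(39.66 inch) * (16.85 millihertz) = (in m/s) 0.01697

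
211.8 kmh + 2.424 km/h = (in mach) 0.1748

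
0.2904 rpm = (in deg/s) 1.742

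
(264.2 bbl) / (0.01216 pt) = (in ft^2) 1.054e+08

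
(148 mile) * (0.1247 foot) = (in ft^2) 9.745e+04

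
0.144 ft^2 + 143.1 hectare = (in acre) 353.6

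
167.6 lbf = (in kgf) 76.02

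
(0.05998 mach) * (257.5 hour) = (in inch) 7.454e+08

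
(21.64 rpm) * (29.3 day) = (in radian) 5.737e+06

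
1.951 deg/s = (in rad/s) 0.03405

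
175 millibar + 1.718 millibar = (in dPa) 1.767e+05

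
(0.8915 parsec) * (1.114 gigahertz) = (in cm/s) 3.064e+27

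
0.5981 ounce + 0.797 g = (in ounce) 0.6262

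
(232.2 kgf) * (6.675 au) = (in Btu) 2.155e+12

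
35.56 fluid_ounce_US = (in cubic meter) 0.001052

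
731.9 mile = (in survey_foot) 3.864e+06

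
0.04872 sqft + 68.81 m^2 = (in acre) 0.017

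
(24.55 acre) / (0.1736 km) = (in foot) 1878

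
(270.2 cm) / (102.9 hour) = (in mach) 2.142e-08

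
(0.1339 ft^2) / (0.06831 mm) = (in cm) 1.821e+04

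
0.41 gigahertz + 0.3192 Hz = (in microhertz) 4.1e+14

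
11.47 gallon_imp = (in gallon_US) 13.77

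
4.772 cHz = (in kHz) 4.772e-05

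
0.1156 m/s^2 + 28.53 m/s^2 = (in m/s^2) 28.65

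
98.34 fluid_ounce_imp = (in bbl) 0.01757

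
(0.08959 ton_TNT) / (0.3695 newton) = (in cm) 1.014e+11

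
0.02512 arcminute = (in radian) 7.307e-06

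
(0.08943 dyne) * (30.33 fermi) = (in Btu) 2.571e-23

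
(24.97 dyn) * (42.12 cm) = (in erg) 1052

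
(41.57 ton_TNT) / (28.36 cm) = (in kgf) 6.254e+10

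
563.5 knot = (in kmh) 1044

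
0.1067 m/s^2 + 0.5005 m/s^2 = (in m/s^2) 0.6072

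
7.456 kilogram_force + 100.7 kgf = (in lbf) 238.4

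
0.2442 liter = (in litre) 0.2442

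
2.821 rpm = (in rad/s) 0.2954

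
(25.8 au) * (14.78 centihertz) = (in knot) 1.109e+12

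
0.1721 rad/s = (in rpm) 1.643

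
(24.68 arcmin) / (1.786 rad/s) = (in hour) 1.117e-06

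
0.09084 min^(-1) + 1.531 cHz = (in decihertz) 0.1682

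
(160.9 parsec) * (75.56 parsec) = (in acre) 2.86e+33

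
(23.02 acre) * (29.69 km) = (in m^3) 2.766e+09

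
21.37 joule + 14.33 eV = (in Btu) 0.02025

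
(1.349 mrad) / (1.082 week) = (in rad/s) 2.061e-09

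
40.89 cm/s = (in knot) 0.7948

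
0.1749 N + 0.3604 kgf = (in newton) 3.709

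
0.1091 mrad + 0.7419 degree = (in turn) 0.002078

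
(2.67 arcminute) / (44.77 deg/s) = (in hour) 2.761e-07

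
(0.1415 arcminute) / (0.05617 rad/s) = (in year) 2.324e-11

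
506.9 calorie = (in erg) 2.121e+10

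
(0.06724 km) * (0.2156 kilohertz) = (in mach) 42.58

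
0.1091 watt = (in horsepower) 0.0001463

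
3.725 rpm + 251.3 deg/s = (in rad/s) 4.776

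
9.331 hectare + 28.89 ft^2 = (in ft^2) 1.004e+06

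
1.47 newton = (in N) 1.47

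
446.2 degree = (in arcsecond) 1.606e+06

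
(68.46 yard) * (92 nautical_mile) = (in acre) 2636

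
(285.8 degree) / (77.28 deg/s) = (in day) 4.28e-05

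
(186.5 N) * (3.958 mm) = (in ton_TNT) 1.764e-10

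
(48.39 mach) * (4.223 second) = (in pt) 1.972e+08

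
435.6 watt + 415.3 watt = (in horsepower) 1.141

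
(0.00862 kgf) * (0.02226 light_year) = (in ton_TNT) 4255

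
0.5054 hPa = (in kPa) 0.05054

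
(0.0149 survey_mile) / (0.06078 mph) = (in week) 0.001459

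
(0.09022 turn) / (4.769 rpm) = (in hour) 0.0003153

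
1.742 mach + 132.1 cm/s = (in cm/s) 5.945e+04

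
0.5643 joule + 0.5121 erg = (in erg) 5.643e+06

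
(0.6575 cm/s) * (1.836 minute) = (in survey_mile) 0.0004501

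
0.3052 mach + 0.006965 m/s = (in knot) 202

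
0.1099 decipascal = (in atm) 1.085e-07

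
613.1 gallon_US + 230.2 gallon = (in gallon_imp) 702.2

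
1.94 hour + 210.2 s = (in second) 7194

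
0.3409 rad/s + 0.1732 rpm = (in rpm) 3.429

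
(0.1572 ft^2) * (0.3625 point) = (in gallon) 0.0004934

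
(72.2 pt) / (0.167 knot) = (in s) 0.2965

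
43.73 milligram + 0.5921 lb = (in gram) 268.6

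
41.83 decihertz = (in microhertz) 4.183e+06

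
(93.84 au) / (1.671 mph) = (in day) 2.175e+08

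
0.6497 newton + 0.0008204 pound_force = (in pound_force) 0.1469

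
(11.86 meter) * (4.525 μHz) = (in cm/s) 0.005367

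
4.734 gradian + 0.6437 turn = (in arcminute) 1.416e+04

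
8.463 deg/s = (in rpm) 1.41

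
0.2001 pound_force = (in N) 0.8901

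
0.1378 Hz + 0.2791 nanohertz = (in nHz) 1.378e+08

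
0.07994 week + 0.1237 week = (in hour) 34.21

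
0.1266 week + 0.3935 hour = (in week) 0.1289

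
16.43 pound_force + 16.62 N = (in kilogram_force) 9.147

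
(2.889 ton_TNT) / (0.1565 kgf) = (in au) 0.05265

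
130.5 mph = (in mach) 0.1713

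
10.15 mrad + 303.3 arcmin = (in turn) 0.01566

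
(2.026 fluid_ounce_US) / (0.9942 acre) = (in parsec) 4.826e-25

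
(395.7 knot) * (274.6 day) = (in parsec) 1.565e-07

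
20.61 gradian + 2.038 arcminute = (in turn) 0.05162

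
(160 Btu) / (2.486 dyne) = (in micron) 6.79e+15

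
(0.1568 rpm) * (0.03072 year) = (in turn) 2532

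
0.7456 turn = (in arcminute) 1.61e+04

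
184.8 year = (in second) 5.828e+09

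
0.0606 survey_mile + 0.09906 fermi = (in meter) 97.53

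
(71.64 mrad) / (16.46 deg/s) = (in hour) 6.927e-05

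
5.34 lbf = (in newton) 23.75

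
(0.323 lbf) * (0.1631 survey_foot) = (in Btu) 6.77e-05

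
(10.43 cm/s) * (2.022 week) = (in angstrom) 1.275e+15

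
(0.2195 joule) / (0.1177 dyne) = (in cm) 1.865e+07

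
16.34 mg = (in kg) 1.634e-05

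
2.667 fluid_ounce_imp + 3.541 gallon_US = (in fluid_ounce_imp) 474.4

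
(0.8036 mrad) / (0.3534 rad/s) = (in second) 0.002274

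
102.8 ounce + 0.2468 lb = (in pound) 6.672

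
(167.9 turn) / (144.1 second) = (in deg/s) 419.5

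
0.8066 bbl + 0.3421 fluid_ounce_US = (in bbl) 0.8067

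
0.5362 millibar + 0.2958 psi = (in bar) 0.02093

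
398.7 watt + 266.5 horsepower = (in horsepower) 267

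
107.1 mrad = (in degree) 6.136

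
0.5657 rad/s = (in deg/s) 32.41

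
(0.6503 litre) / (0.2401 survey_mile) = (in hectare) 1.683e-10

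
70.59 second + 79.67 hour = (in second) 2.869e+05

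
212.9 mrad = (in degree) 12.2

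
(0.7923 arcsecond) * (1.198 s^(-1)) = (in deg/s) 0.0002637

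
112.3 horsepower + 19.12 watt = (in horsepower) 112.3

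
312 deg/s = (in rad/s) 5.445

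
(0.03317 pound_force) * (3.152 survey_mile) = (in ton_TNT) 1.789e-07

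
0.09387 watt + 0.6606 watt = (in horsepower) 0.001012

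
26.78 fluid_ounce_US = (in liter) 0.792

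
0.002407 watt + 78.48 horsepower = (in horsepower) 78.48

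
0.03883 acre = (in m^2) 157.1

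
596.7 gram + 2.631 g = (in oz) 21.14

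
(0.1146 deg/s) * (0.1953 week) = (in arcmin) 8.122e+05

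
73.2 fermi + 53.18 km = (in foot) 1.745e+05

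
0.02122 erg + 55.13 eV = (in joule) 2.122e-09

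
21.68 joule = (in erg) 2.168e+08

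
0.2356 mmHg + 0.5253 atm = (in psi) 7.724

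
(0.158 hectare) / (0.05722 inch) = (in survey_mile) 675.5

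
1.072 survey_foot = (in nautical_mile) 0.0001764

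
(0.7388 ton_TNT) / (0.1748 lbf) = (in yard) 4.348e+09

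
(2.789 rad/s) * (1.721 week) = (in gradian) 1.848e+08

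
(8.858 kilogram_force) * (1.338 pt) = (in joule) 0.041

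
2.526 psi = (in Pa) 1.742e+04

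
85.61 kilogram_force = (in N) 839.5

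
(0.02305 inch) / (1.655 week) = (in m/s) 5.849e-10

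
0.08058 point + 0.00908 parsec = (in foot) 9.192e+14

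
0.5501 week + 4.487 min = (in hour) 92.49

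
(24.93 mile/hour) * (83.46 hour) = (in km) 3348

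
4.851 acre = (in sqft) 2.113e+05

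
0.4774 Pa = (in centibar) 0.0004774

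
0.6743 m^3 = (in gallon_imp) 148.3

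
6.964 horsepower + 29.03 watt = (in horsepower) 7.003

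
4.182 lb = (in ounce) 66.91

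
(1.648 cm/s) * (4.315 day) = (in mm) 6.144e+06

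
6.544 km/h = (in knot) 3.533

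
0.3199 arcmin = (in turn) 1.481e-05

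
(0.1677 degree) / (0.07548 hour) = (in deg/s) 0.0006172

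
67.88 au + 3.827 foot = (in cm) 1.015e+15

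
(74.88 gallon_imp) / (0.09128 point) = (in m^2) 1.057e+04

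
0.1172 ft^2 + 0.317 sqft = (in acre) 9.968e-06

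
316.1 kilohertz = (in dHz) 3.161e+06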